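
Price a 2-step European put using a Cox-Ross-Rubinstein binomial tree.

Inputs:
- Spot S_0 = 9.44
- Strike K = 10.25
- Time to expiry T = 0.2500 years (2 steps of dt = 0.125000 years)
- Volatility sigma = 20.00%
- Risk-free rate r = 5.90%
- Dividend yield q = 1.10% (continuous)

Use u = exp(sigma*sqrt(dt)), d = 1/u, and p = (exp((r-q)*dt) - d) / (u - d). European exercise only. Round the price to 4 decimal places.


dt = T/N = 0.125000
u = exp(sigma*sqrt(dt)) = 1.073271; d = 1/u = 0.931731
p = (exp((r-q)*dt) - d) / (u - d) = 0.524848
Discount per step: exp(-r*dt) = 0.992652
Stock lattice S(k, i) with i counting down-moves:
  k=0: S(0,0) = 9.4400
  k=1: S(1,0) = 10.1317; S(1,1) = 8.7955
  k=2: S(2,0) = 10.8740; S(2,1) = 9.4400; S(2,2) = 8.1951
Terminal payoffs V(N, i) = max(K - S_T, 0):
  V(2,0) = 0.000000; V(2,1) = 0.810000; V(2,2) = 2.054915
Backward induction: V(k, i) = exp(-r*dt) * [p * V(k+1, i) + (1-p) * V(k+1, i+1)].
  V(1,0) = exp(-r*dt) * [p*0.000000 + (1-p)*0.810000] = 0.382045
  V(1,1) = exp(-r*dt) * [p*0.810000 + (1-p)*2.054915] = 1.391225
  V(0,0) = exp(-r*dt) * [p*0.382045 + (1-p)*1.391225] = 0.855228

Answer: Price = V(0,0) = 0.8552


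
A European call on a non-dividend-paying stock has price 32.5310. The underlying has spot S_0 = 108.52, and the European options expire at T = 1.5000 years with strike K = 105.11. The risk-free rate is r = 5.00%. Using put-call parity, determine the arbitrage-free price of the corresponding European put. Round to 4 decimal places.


Put-call parity: C - P = S_0 * exp(-qT) - K * exp(-rT).
S_0 * exp(-qT) = 108.5200 * 1.00000000 = 108.52000000
K * exp(-rT) = 105.1100 * 0.92774349 = 97.51511785
P = C - S*exp(-qT) + K*exp(-rT)
P = 32.5310 - 108.52000000 + 97.51511785 = 21.5261

Answer: Put price = 21.5261


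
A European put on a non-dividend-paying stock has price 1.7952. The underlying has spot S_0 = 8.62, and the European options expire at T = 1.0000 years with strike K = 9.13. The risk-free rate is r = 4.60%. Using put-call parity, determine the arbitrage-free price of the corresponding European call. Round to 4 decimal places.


Put-call parity: C - P = S_0 * exp(-qT) - K * exp(-rT).
S_0 * exp(-qT) = 8.6200 * 1.00000000 = 8.62000000
K * exp(-rT) = 9.1300 * 0.95504196 = 8.71953311
C = P + S*exp(-qT) - K*exp(-rT)
C = 1.7952 + 8.62000000 - 8.71953311 = 1.6957

Answer: Call price = 1.6957


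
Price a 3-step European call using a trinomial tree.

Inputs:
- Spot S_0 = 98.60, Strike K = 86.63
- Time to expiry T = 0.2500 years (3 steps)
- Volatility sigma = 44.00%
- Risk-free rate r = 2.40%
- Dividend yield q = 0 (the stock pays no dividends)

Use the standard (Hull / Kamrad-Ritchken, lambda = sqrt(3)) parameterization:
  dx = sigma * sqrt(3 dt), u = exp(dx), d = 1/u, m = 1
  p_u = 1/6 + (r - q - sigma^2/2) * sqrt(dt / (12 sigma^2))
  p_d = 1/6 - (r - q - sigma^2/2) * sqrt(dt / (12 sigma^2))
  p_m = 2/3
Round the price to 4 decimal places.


dt = T/N = 0.083333; dx = sigma*sqrt(3*dt) = 0.220000
u = exp(dx) = 1.246077; d = 1/u = 0.802519
p_u = 0.152879, p_m = 0.666667, p_d = 0.180455
Discount per step: exp(-r*dt) = 0.998002
Stock lattice S(k, j) with j the centered position index:
  k=0: S(0,+0) = 98.6000
  k=1: S(1,-1) = 79.1284; S(1,+0) = 98.6000; S(1,+1) = 122.8632
  k=2: S(2,-2) = 63.5020; S(2,-1) = 79.1284; S(2,+0) = 98.6000; S(2,+1) = 122.8632; S(2,+2) = 153.0969
  k=3: S(3,-3) = 50.9615; S(3,-2) = 63.5020; S(3,-1) = 79.1284; S(3,+0) = 98.6000; S(3,+1) = 122.8632; S(3,+2) = 153.0969; S(3,+3) = 190.7705
Terminal payoffs V(N, j) = max(S_T - K, 0):
  V(3,-3) = 0.000000; V(3,-2) = 0.000000; V(3,-1) = 0.000000; V(3,+0) = 11.970000; V(3,+1) = 36.233166; V(3,+2) = 66.466932; V(3,+3) = 104.140524
Backward induction: V(k, j) = exp(-r*dt) * [p_u * V(k+1, j+1) + p_m * V(k+1, j) + p_d * V(k+1, j-1)]
  V(2,-2) = exp(-r*dt) * [p_u*0.000000 + p_m*0.000000 + p_d*0.000000] = 0.000000
  V(2,-1) = exp(-r*dt) * [p_u*11.970000 + p_m*0.000000 + p_d*0.000000] = 1.826303
  V(2,+0) = exp(-r*dt) * [p_u*36.233166 + p_m*11.970000 + p_d*0.000000] = 13.492271
  V(2,+1) = exp(-r*dt) * [p_u*66.466932 + p_m*36.233166 + p_d*11.970000] = 36.403988
  V(2,+2) = exp(-r*dt) * [p_u*104.140524 + p_m*66.466932 + p_d*36.233166] = 66.637197
  V(1,-1) = exp(-r*dt) * [p_u*13.492271 + p_m*1.826303 + p_d*0.000000] = 3.273663
  V(1,+0) = exp(-r*dt) * [p_u*36.403988 + p_m*13.492271 + p_d*1.826303] = 14.860060
  V(1,+1) = exp(-r*dt) * [p_u*66.637197 + p_m*36.403988 + p_d*13.492271] = 36.817771
  V(0,+0) = exp(-r*dt) * [p_u*36.817771 + p_m*14.860060 + p_d*3.273663] = 16.093890

Answer: Price = V(0,0) = 16.0939


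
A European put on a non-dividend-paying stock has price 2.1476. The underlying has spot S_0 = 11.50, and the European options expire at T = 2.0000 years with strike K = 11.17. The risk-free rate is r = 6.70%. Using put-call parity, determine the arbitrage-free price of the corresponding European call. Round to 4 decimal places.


Put-call parity: C - P = S_0 * exp(-qT) - K * exp(-rT).
S_0 * exp(-qT) = 11.5000 * 1.00000000 = 11.50000000
K * exp(-rT) = 11.1700 * 0.87459006 = 9.76917102
C = P + S*exp(-qT) - K*exp(-rT)
C = 2.1476 + 11.50000000 - 9.76917102 = 3.8784

Answer: Call price = 3.8784


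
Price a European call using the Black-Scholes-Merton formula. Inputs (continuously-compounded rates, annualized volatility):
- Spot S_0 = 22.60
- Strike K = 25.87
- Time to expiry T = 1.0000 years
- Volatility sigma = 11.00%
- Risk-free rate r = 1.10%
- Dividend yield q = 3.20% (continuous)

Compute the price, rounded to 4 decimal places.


d1 = (ln(S/K) + (r - q + 0.5*sigma^2) * T) / (sigma * sqrt(T)) = -1.36440082
d2 = d1 - sigma * sqrt(T) = -1.47440082
exp(-rT) = 0.98906028; exp(-qT) = 0.96850658
C = S_0 * exp(-qT) * N(d1) - K * exp(-rT) * N(d2)
N(d1) = 0.08622073; N(d2) = 0.07018685
C = 22.6000 * 0.96850658 * 0.08622073 - 25.8700 * 0.98906028 * 0.07018685 = 0.0914

Answer: Price = 0.0914


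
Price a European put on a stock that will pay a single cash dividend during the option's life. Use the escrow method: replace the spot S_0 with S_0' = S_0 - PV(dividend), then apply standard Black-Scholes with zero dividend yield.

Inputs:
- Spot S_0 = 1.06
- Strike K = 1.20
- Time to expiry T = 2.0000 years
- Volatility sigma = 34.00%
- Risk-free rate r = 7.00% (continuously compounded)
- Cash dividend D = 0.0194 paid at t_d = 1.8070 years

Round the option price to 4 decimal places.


Answer: Price = 0.1983

Derivation:
PV(D) = D * exp(-r * t_d) = 0.0194 * 0.88118296 = 0.01709495
S_0' = S_0 - PV(D) = 1.0600 - 0.01709495 = 1.04290505
d1 = (ln(S_0'/K) + (r + sigma^2/2)*T) / (sigma*sqrt(T)) = 0.23976864
d2 = d1 - sigma*sqrt(T) = -0.24106397
exp(-rT) = 0.86935824
N(-d1) = 0.40525481; N(-d2) = 0.59524723
P = K * exp(-rT) * N(-d2) - S_0' * N(-d1) = 1.2000 * 0.86935824 * 0.59524723 - 1.04290505 * 0.40525481 = 0.1983


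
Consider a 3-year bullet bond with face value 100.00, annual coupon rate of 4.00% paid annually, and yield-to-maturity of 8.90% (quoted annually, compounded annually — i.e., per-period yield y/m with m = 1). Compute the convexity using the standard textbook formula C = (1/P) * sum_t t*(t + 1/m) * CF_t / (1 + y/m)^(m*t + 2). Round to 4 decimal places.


Answer: Convexity = 9.5702

Derivation:
Coupon per period c = face * coupon_rate / m = 4.000000
Periods per year m = 1; per-period yield y/m = 0.089000
Number of cashflows N = 3
Cashflows (t years, CF_t, discount factor 1/(1+y/m)^(m*t), PV):
  t = 1.0000: CF_t = 4.000000, DF = 0.918274, PV = 3.673095
  t = 2.0000: CF_t = 4.000000, DF = 0.843226, PV = 3.372906
  t = 3.0000: CF_t = 104.000000, DF = 0.774313, PV = 80.528517
Price P = sum_t PV_t = 87.574517
Convexity numerator sum_t t*(t + 1/m) * CF_t / (1+y/m)^(m*t + 2):
  t = 1.0000: term = 6.194501
  t = 2.0000: term = 17.064742
  t = 3.0000: term = 814.845341
Convexity = (1/P) * sum = 838.104584 / 87.574517 = 9.570188


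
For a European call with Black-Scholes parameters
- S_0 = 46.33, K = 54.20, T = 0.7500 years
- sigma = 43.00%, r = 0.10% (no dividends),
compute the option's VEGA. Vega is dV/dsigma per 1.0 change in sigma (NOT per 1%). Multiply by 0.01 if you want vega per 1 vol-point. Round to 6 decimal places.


d1 = -0.2330983478; d2 = -0.6054892714
phi(d1) = 0.3882499472; exp(-qT) = 1.0000000000; exp(-rT) = 0.9992502812
Vega = S * exp(-qT) * phi(d1) * sqrt(T) = 46.3300 * 1.0000000000 * 0.3882499472 * 0.8660254038 = 15.577736

Answer: Vega = 15.577736


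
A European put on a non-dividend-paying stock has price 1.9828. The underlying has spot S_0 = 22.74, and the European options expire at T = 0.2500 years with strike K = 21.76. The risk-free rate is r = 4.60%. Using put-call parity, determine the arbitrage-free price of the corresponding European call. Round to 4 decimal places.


Put-call parity: C - P = S_0 * exp(-qT) - K * exp(-rT).
S_0 * exp(-qT) = 22.7400 * 1.00000000 = 22.74000000
K * exp(-rT) = 21.7600 * 0.98856587 = 21.51119338
C = P + S*exp(-qT) - K*exp(-rT)
C = 1.9828 + 22.74000000 - 21.51119338 = 3.2116

Answer: Call price = 3.2116


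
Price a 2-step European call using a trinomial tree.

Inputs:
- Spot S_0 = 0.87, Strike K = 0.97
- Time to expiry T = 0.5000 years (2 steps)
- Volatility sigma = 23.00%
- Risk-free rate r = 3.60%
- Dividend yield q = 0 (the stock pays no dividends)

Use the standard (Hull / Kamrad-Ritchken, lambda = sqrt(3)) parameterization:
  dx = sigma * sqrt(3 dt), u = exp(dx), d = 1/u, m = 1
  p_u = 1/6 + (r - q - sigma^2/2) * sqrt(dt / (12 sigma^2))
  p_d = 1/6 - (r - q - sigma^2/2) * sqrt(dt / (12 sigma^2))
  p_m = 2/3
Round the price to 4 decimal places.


dt = T/N = 0.250000; dx = sigma*sqrt(3*dt) = 0.199186
u = exp(dx) = 1.220409; d = 1/u = 0.819398
p_u = 0.172660, p_m = 0.666667, p_d = 0.160674
Discount per step: exp(-r*dt) = 0.991040
Stock lattice S(k, j) with j the centered position index:
  k=0: S(0,+0) = 0.8700
  k=1: S(1,-1) = 0.7129; S(1,+0) = 0.8700; S(1,+1) = 1.0618
  k=2: S(2,-2) = 0.5841; S(2,-1) = 0.7129; S(2,+0) = 0.8700; S(2,+1) = 1.0618; S(2,+2) = 1.2958
Terminal payoffs V(N, j) = max(S_T - K, 0):
  V(2,-2) = 0.000000; V(2,-1) = 0.000000; V(2,+0) = 0.000000; V(2,+1) = 0.091756; V(2,+2) = 0.325776
Backward induction: V(k, j) = exp(-r*dt) * [p_u * V(k+1, j+1) + p_m * V(k+1, j) + p_d * V(k+1, j-1)]
  V(1,-1) = exp(-r*dt) * [p_u*0.000000 + p_m*0.000000 + p_d*0.000000] = 0.000000
  V(1,+0) = exp(-r*dt) * [p_u*0.091756 + p_m*0.000000 + p_d*0.000000] = 0.015701
  V(1,+1) = exp(-r*dt) * [p_u*0.325776 + p_m*0.091756 + p_d*0.000000] = 0.116367
  V(0,+0) = exp(-r*dt) * [p_u*0.116367 + p_m*0.015701 + p_d*0.000000] = 0.030285

Answer: Price = V(0,0) = 0.0303


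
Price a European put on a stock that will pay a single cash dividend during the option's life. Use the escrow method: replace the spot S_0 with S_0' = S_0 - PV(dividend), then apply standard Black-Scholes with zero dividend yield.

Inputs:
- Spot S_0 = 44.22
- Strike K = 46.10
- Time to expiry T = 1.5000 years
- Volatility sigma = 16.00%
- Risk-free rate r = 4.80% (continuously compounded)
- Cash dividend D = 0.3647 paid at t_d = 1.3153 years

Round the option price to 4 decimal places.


PV(D) = D * exp(-r * t_d) = 0.3647 * 0.93881729 = 0.34238666
S_0' = S_0 - PV(D) = 44.2200 - 0.34238666 = 43.87761334
d1 = (ln(S_0'/K) + (r + sigma^2/2)*T) / (sigma*sqrt(T)) = 0.21326530
d2 = d1 - sigma*sqrt(T) = 0.01730612
exp(-rT) = 0.93053090
N(-d1) = 0.41556002; N(-d2) = 0.49309620
P = K * exp(-rT) * N(-d2) - S_0' * N(-d1) = 46.1000 * 0.93053090 * 0.49309620 - 43.87761334 * 0.41556002 = 2.9188

Answer: Price = 2.9188


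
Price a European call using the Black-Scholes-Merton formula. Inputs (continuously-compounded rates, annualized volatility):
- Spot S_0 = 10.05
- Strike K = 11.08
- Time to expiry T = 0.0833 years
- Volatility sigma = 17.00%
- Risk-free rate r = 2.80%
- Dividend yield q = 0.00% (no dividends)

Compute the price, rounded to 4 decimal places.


d1 = (ln(S/K) + (r - q + 0.5*sigma^2) * T) / (sigma * sqrt(T)) = -1.91649943
d2 = d1 - sigma * sqrt(T) = -1.96556438
exp(-rT) = 0.99767032; exp(-qT) = 1.00000000
C = S_0 * exp(-qT) * N(d1) - K * exp(-rT) * N(d2)
N(d1) = 0.02765078; N(d2) = 0.02467448
C = 10.0500 * 1.00000000 * 0.02765078 - 11.0800 * 0.99767032 * 0.02467448 = 0.0051

Answer: Price = 0.0051


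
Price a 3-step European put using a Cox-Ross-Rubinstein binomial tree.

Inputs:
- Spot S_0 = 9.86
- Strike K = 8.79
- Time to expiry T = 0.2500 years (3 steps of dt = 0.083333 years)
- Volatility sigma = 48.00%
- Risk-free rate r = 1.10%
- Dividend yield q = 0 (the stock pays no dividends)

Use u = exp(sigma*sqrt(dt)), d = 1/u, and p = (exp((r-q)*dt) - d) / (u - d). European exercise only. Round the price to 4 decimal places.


Answer: Price = V(0,0) = 0.4230

Derivation:
dt = T/N = 0.083333
u = exp(sigma*sqrt(dt)) = 1.148623; d = 1/u = 0.870607
p = (exp((r-q)*dt) - d) / (u - d) = 0.468713
Discount per step: exp(-r*dt) = 0.999084
Stock lattice S(k, i) with i counting down-moves:
  k=0: S(0,0) = 9.8600
  k=1: S(1,0) = 11.3254; S(1,1) = 8.5842
  k=2: S(2,0) = 13.0086; S(2,1) = 9.8600; S(2,2) = 7.4735
  k=3: S(3,0) = 14.9420; S(3,1) = 11.3254; S(3,2) = 8.5842; S(3,3) = 6.5064
Terminal payoffs V(N, i) = max(K - S_T, 0):
  V(3,0) = 0.000000; V(3,1) = 0.000000; V(3,2) = 0.205810; V(3,3) = 2.283550
Backward induction: V(k, i) = exp(-r*dt) * [p * V(k+1, i) + (1-p) * V(k+1, i+1)].
  V(2,0) = exp(-r*dt) * [p*0.000000 + (1-p)*0.000000] = 0.000000
  V(2,1) = exp(-r*dt) * [p*0.000000 + (1-p)*0.205810] = 0.109244
  V(2,2) = exp(-r*dt) * [p*0.205810 + (1-p)*2.283550] = 1.308486
  V(1,0) = exp(-r*dt) * [p*0.000000 + (1-p)*0.109244] = 0.057987
  V(1,1) = exp(-r*dt) * [p*0.109244 + (1-p)*1.308486] = 0.745702
  V(0,0) = exp(-r*dt) * [p*0.057987 + (1-p)*0.745702] = 0.422973


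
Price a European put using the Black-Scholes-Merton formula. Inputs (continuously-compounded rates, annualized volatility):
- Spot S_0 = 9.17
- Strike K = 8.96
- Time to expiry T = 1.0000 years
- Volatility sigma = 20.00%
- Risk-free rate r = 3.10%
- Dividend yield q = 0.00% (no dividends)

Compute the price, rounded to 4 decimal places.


d1 = (ln(S/K) + (r - q + 0.5*sigma^2) * T) / (sigma * sqrt(T)) = 0.37083530
d2 = d1 - sigma * sqrt(T) = 0.17083530
exp(-rT) = 0.96947557; exp(-qT) = 1.00000000
P = K * exp(-rT) * N(-d2) - S_0 * exp(-qT) * N(-d1)
N(-d1) = 0.35538011; N(-d2) = 0.43217664
P = 8.9600 * 0.96947557 * 0.43217664 - 9.1700 * 1.00000000 * 0.35538011 = 0.4953

Answer: Price = 0.4953


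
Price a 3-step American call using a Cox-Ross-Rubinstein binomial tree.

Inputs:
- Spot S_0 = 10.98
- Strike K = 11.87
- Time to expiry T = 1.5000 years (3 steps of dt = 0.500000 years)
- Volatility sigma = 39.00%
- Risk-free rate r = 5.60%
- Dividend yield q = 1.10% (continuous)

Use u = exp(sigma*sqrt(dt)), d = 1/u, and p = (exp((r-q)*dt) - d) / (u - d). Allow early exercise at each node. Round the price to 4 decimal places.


Answer: Price = V(0,0) = 2.1252

Derivation:
dt = T/N = 0.500000
u = exp(sigma*sqrt(dt)) = 1.317547; d = 1/u = 0.758986
p = (exp((r-q)*dt) - d) / (u - d) = 0.472229
Discount per step: exp(-r*dt) = 0.972388
Stock lattice S(k, i) with i counting down-moves:
  k=0: S(0,0) = 10.9800
  k=1: S(1,0) = 14.4667; S(1,1) = 8.3337
  k=2: S(2,0) = 19.0605; S(2,1) = 10.9800; S(2,2) = 6.3251
  k=3: S(3,0) = 25.1131; S(3,1) = 14.4667; S(3,2) = 8.3337; S(3,3) = 4.8007
Terminal payoffs V(N, i) = max(S_T - K, 0):
  V(3,0) = 13.243119; V(3,1) = 2.596666; V(3,2) = 0.000000; V(3,3) = 0.000000
Backward induction: V(k, i) = exp(-r*dt) * [p * V(k+1, i) + (1-p) * V(k+1, i+1)]; then take max(V_cont, immediate exercise) for American.
  V(2,0) = exp(-r*dt) * [p*13.243119 + (1-p)*2.596666] = 7.413716; exercise = 7.190511; V(2,0) = max -> 7.413716
  V(2,1) = exp(-r*dt) * [p*2.596666 + (1-p)*0.000000] = 1.192364; exercise = 0.000000; V(2,1) = max -> 1.192364
  V(2,2) = exp(-r*dt) * [p*0.000000 + (1-p)*0.000000] = 0.000000; exercise = 0.000000; V(2,2) = max -> 0.000000
  V(1,0) = exp(-r*dt) * [p*7.413716 + (1-p)*1.192364] = 4.016226; exercise = 2.596666; V(1,0) = max -> 4.016226
  V(1,1) = exp(-r*dt) * [p*1.192364 + (1-p)*0.000000] = 0.547522; exercise = 0.000000; V(1,1) = max -> 0.547522
  V(0,0) = exp(-r*dt) * [p*4.016226 + (1-p)*0.547522] = 2.125200; exercise = 0.000000; V(0,0) = max -> 2.125200


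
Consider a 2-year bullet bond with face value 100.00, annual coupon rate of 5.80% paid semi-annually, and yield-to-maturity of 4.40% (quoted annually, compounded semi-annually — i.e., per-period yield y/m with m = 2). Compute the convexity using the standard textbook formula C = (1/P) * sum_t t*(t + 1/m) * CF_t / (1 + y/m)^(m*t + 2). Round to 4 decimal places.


Answer: Convexity = 4.5266

Derivation:
Coupon per period c = face * coupon_rate / m = 2.900000
Periods per year m = 2; per-period yield y/m = 0.022000
Number of cashflows N = 4
Cashflows (t years, CF_t, discount factor 1/(1+y/m)^(m*t), PV):
  t = 0.5000: CF_t = 2.900000, DF = 0.978474, PV = 2.837573
  t = 1.0000: CF_t = 2.900000, DF = 0.957411, PV = 2.776491
  t = 1.5000: CF_t = 2.900000, DF = 0.936801, PV = 2.716723
  t = 2.0000: CF_t = 102.900000, DF = 0.916635, PV = 94.321737
Price P = sum_t PV_t = 102.652524
Convexity numerator sum_t t*(t + 1/m) * CF_t / (1+y/m)^(m*t + 2):
  t = 0.5000: term = 1.358361
  t = 1.0000: term = 3.987362
  t = 1.5000: term = 7.803057
  t = 2.0000: term = 451.523132
Convexity = (1/P) * sum = 464.671912 / 102.652524 = 4.526649


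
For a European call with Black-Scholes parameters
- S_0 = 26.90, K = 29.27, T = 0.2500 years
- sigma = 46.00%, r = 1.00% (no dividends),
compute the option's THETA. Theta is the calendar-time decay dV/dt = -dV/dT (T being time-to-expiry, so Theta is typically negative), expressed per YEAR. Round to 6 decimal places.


Answer: Theta = -4.887989

Derivation:
d1 = -0.2412470178; d2 = -0.4712470178
phi(d1) = 0.3875003236; exp(-qT) = 1.0000000000; exp(-rT) = 0.9975031224
Theta = -S*exp(-qT)*phi(d1)*sigma/(2*sqrt(T)) - r*K*exp(-rT)*N(d2) + q*S*exp(-qT)*N(d1)
N(d1) = 0.4046818359; N(d2) = 0.3187321731; sqrt(T) = 0.5000000000
Term 1 = -26.9000 * 1.0000000000 * 0.3875003236 * 0.4600 / (2 * 0.5000000000) = -4.7949290042
Term 2 = -0.0100 * 29.2700 * 0.9975031224 * 0.3187321731 = -0.0930599661
Term 3 = 0 (no dividend yield, q = 0)
Theta = -4.7949290042 + (-0.0930599661) + (0.0000000000) = -4.887989


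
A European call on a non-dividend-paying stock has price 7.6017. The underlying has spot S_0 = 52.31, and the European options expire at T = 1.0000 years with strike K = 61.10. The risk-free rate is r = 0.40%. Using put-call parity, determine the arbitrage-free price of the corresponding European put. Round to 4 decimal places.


Answer: Put price = 16.1478

Derivation:
Put-call parity: C - P = S_0 * exp(-qT) - K * exp(-rT).
S_0 * exp(-qT) = 52.3100 * 1.00000000 = 52.31000000
K * exp(-rT) = 61.1000 * 0.99600799 = 60.85608815
P = C - S*exp(-qT) + K*exp(-rT)
P = 7.6017 - 52.31000000 + 60.85608815 = 16.1478


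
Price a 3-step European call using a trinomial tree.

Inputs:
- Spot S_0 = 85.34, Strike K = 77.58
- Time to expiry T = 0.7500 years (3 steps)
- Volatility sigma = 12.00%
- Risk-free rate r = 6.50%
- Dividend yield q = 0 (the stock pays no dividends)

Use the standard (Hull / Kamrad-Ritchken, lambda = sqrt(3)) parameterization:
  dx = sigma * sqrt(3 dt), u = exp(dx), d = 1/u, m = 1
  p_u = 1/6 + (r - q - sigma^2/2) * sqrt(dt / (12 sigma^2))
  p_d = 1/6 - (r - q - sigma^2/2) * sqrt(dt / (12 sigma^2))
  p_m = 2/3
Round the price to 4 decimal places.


Answer: Price = V(0,0) = 11.6725

Derivation:
dt = T/N = 0.250000; dx = sigma*sqrt(3*dt) = 0.103923
u = exp(dx) = 1.109515; d = 1/u = 0.901295
p_u = 0.236189, p_m = 0.666667, p_d = 0.097144
Discount per step: exp(-r*dt) = 0.983881
Stock lattice S(k, j) with j the centered position index:
  k=0: S(0,+0) = 85.3400
  k=1: S(1,-1) = 76.9165; S(1,+0) = 85.3400; S(1,+1) = 94.6860
  k=2: S(2,-2) = 69.3244; S(2,-1) = 76.9165; S(2,+0) = 85.3400; S(2,+1) = 94.6860; S(2,+2) = 105.0556
  k=3: S(3,-3) = 62.4817; S(3,-2) = 69.3244; S(3,-1) = 76.9165; S(3,+0) = 85.3400; S(3,+1) = 94.6860; S(3,+2) = 105.0556; S(3,+3) = 116.5607
Terminal payoffs V(N, j) = max(S_T - K, 0):
  V(3,-3) = 0.000000; V(3,-2) = 0.000000; V(3,-1) = 0.000000; V(3,+0) = 7.760000; V(3,+1) = 17.106016; V(3,+2) = 27.475562; V(3,+3) = 38.980730
Backward induction: V(k, j) = exp(-r*dt) * [p_u * V(k+1, j+1) + p_m * V(k+1, j) + p_d * V(k+1, j-1)]
  V(2,-2) = exp(-r*dt) * [p_u*0.000000 + p_m*0.000000 + p_d*0.000000] = 0.000000
  V(2,-1) = exp(-r*dt) * [p_u*7.760000 + p_m*0.000000 + p_d*0.000000] = 1.803286
  V(2,+0) = exp(-r*dt) * [p_u*17.106016 + p_m*7.760000 + p_d*0.000000] = 9.065080
  V(2,+1) = exp(-r*dt) * [p_u*27.475562 + p_m*17.106016 + p_d*7.760000] = 18.346712
  V(2,+2) = exp(-r*dt) * [p_u*38.980730 + p_m*27.475562 + p_d*17.106016] = 28.715186
  V(1,-1) = exp(-r*dt) * [p_u*9.065080 + p_m*1.803286 + p_d*0.000000] = 3.289376
  V(1,+0) = exp(-r*dt) * [p_u*18.346712 + p_m*9.065080 + p_d*1.803286] = 10.381779
  V(1,+1) = exp(-r*dt) * [p_u*28.715186 + p_m*18.346712 + p_d*9.065080] = 19.573314
  V(0,+0) = exp(-r*dt) * [p_u*19.573314 + p_m*10.381779 + p_d*3.289376] = 11.672508


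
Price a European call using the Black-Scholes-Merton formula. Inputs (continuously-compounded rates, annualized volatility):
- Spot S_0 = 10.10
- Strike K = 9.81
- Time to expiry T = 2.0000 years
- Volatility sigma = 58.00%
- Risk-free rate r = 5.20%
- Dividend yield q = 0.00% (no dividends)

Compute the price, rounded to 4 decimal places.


d1 = (ln(S/K) + (r - q + 0.5*sigma^2) * T) / (sigma * sqrt(T)) = 0.57243116
d2 = d1 - sigma * sqrt(T) = -0.24781270
exp(-rT) = 0.90122530; exp(-qT) = 1.00000000
C = S_0 * exp(-qT) * N(d1) - K * exp(-rT) * N(d2)
N(d1) = 0.71648505; N(d2) = 0.40213966
C = 10.1000 * 1.00000000 * 0.71648505 - 9.8100 * 0.90122530 * 0.40213966 = 3.6812

Answer: Price = 3.6812


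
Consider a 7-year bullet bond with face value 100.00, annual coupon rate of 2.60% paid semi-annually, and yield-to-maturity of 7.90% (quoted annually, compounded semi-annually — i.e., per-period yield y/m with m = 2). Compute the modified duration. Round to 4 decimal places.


Coupon per period c = face * coupon_rate / m = 1.300000
Periods per year m = 2; per-period yield y/m = 0.039500
Number of cashflows N = 14
Cashflows (t years, CF_t, discount factor 1/(1+y/m)^(m*t), PV):
  t = 0.5000: CF_t = 1.300000, DF = 0.962001, PV = 1.250601
  t = 1.0000: CF_t = 1.300000, DF = 0.925446, PV = 1.203080
  t = 1.5000: CF_t = 1.300000, DF = 0.890280, PV = 1.157364
  t = 2.0000: CF_t = 1.300000, DF = 0.856450, PV = 1.113385
  t = 2.5000: CF_t = 1.300000, DF = 0.823906, PV = 1.071077
  t = 3.0000: CF_t = 1.300000, DF = 0.792598, PV = 1.030378
  t = 3.5000: CF_t = 1.300000, DF = 0.762480, PV = 0.991224
  t = 4.0000: CF_t = 1.300000, DF = 0.733507, PV = 0.953559
  t = 4.5000: CF_t = 1.300000, DF = 0.705634, PV = 0.917324
  t = 5.0000: CF_t = 1.300000, DF = 0.678821, PV = 0.882467
  t = 5.5000: CF_t = 1.300000, DF = 0.653026, PV = 0.848934
  t = 6.0000: CF_t = 1.300000, DF = 0.628212, PV = 0.816675
  t = 6.5000: CF_t = 1.300000, DF = 0.604340, PV = 0.785642
  t = 7.0000: CF_t = 101.300000, DF = 0.581376, PV = 58.893387
Price P = sum_t PV_t = 71.915098
First compute Macaulay numerator sum_t t * PV_t:
  t * PV_t at t = 0.5000: 0.625301
  t * PV_t at t = 1.0000: 1.203080
  t * PV_t at t = 1.5000: 1.736046
  t * PV_t at t = 2.0000: 2.226770
  t * PV_t at t = 2.5000: 2.677694
  t * PV_t at t = 3.0000: 3.091133
  t * PV_t at t = 3.5000: 3.469285
  t * PV_t at t = 4.0000: 3.814235
  t * PV_t at t = 4.5000: 4.127959
  t * PV_t at t = 5.0000: 4.412334
  t * PV_t at t = 5.5000: 4.669137
  t * PV_t at t = 6.0000: 4.900052
  t * PV_t at t = 6.5000: 5.106676
  t * PV_t at t = 7.0000: 412.253711
Macaulay duration D = 454.313411 / 71.915098 = 6.317358
Modified duration = D / (1 + y/m) = 6.317358 / (1 + 0.039500) = 6.077304

Answer: Modified duration = 6.0773


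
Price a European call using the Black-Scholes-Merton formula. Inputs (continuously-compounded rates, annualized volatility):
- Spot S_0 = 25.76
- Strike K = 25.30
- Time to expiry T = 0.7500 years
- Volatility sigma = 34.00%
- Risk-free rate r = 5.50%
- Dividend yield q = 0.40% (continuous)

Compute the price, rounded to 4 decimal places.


d1 = (ln(S/K) + (r - q + 0.5*sigma^2) * T) / (sigma * sqrt(T)) = 0.33832218
d2 = d1 - sigma * sqrt(T) = 0.04387354
exp(-rT) = 0.95958920; exp(-qT) = 0.99700450
C = S_0 * exp(-qT) * N(d1) - K * exp(-rT) * N(d2)
N(d1) = 0.63243980; N(d2) = 0.51749740
C = 25.7600 * 0.99700450 * 0.63243980 - 25.3000 * 0.95958920 * 0.51749740 = 3.6792

Answer: Price = 3.6792


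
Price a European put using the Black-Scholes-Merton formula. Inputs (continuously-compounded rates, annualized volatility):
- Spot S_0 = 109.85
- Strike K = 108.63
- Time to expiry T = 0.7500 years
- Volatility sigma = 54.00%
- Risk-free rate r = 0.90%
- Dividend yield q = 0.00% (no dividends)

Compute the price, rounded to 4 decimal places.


d1 = (ln(S/K) + (r - q + 0.5*sigma^2) * T) / (sigma * sqrt(T)) = 0.27214193
d2 = d1 - sigma * sqrt(T) = -0.19551179
exp(-rT) = 0.99327273; exp(-qT) = 1.00000000
P = K * exp(-rT) * N(-d2) - S_0 * exp(-qT) * N(-d1)
N(-d1) = 0.39275644; N(-d2) = 0.57750384
P = 108.6300 * 0.99327273 * 0.57750384 - 109.8500 * 1.00000000 * 0.39275644 = 19.1679

Answer: Price = 19.1679


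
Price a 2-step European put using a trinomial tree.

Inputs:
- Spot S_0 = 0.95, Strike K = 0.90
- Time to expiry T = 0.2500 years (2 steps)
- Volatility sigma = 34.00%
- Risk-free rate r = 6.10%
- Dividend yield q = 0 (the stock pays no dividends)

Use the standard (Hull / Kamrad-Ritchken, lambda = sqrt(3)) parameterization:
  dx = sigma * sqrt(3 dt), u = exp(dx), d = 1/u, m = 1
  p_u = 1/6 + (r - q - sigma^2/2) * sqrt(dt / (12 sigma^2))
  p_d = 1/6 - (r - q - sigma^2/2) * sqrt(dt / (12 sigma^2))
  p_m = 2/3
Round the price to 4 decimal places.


dt = T/N = 0.125000; dx = sigma*sqrt(3*dt) = 0.208207
u = exp(dx) = 1.231468; d = 1/u = 0.812039
p_u = 0.167627, p_m = 0.666667, p_d = 0.165706
Discount per step: exp(-r*dt) = 0.992404
Stock lattice S(k, j) with j the centered position index:
  k=0: S(0,+0) = 0.9500
  k=1: S(1,-1) = 0.7714; S(1,+0) = 0.9500; S(1,+1) = 1.1699
  k=2: S(2,-2) = 0.6264; S(2,-1) = 0.7714; S(2,+0) = 0.9500; S(2,+1) = 1.1699; S(2,+2) = 1.4407
Terminal payoffs V(N, j) = max(K - S_T, 0):
  V(2,-2) = 0.273563; V(2,-1) = 0.128563; V(2,+0) = 0.000000; V(2,+1) = 0.000000; V(2,+2) = 0.000000
Backward induction: V(k, j) = exp(-r*dt) * [p_u * V(k+1, j+1) + p_m * V(k+1, j) + p_d * V(k+1, j-1)]
  V(1,-1) = exp(-r*dt) * [p_u*0.000000 + p_m*0.128563 + p_d*0.273563] = 0.130044
  V(1,+0) = exp(-r*dt) * [p_u*0.000000 + p_m*0.000000 + p_d*0.128563] = 0.021142
  V(1,+1) = exp(-r*dt) * [p_u*0.000000 + p_m*0.000000 + p_d*0.000000] = 0.000000
  V(0,+0) = exp(-r*dt) * [p_u*0.000000 + p_m*0.021142 + p_d*0.130044] = 0.035373

Answer: Price = V(0,0) = 0.0354


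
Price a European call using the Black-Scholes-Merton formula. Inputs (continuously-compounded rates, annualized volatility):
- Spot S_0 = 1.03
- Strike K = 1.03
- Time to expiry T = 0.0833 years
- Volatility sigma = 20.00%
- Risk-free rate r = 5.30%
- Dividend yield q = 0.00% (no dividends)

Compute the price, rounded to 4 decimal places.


d1 = (ln(S/K) + (r - q + 0.5*sigma^2) * T) / (sigma * sqrt(T)) = 0.10534535
d2 = d1 - sigma * sqrt(T) = 0.04762187
exp(-rT) = 0.99559483; exp(-qT) = 1.00000000
C = S_0 * exp(-qT) * N(d1) - K * exp(-rT) * N(d2)
N(d1) = 0.54194911; N(d2) = 0.51899120
C = 1.0300 * 1.00000000 * 0.54194911 - 1.0300 * 0.99559483 * 0.51899120 = 0.0260

Answer: Price = 0.0260


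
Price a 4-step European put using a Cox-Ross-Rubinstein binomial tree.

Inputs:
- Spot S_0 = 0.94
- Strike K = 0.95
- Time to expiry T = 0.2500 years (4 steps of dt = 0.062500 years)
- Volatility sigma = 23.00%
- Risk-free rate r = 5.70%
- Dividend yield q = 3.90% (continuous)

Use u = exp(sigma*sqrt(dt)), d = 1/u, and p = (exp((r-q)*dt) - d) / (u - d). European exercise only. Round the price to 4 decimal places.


dt = T/N = 0.062500
u = exp(sigma*sqrt(dt)) = 1.059185; d = 1/u = 0.944122
p = (exp((r-q)*dt) - d) / (u - d) = 0.495412
Discount per step: exp(-r*dt) = 0.996444
Stock lattice S(k, i) with i counting down-moves:
  k=0: S(0,0) = 0.9400
  k=1: S(1,0) = 0.9956; S(1,1) = 0.8875
  k=2: S(2,0) = 1.0546; S(2,1) = 0.9400; S(2,2) = 0.8379
  k=3: S(3,0) = 1.1170; S(3,1) = 0.9956; S(3,2) = 0.8875; S(3,3) = 0.7911
  k=4: S(4,0) = 1.1831; S(4,1) = 1.0546; S(4,2) = 0.9400; S(4,3) = 0.8379; S(4,4) = 0.7469
Terminal payoffs V(N, i) = max(K - S_T, 0):
  V(4,0) = 0.000000; V(4,1) = 0.000000; V(4,2) = 0.010000; V(4,3) = 0.112116; V(4,4) = 0.203138
Backward induction: V(k, i) = exp(-r*dt) * [p * V(k+1, i) + (1-p) * V(k+1, i+1)].
  V(3,0) = exp(-r*dt) * [p*0.000000 + (1-p)*0.000000] = 0.000000
  V(3,1) = exp(-r*dt) * [p*0.000000 + (1-p)*0.010000] = 0.005028
  V(3,2) = exp(-r*dt) * [p*0.010000 + (1-p)*0.112116] = 0.061308
  V(3,3) = exp(-r*dt) * [p*0.112116 + (1-p)*0.203138] = 0.157483
  V(2,0) = exp(-r*dt) * [p*0.000000 + (1-p)*0.005028] = 0.002528
  V(2,1) = exp(-r*dt) * [p*0.005028 + (1-p)*0.061308] = 0.033307
  V(2,2) = exp(-r*dt) * [p*0.061308 + (1-p)*0.157483] = 0.109446
  V(1,0) = exp(-r*dt) * [p*0.002528 + (1-p)*0.033307] = 0.017995
  V(1,1) = exp(-r*dt) * [p*0.033307 + (1-p)*0.109446] = 0.071471
  V(0,0) = exp(-r*dt) * [p*0.017995 + (1-p)*0.071471] = 0.044818

Answer: Price = V(0,0) = 0.0448


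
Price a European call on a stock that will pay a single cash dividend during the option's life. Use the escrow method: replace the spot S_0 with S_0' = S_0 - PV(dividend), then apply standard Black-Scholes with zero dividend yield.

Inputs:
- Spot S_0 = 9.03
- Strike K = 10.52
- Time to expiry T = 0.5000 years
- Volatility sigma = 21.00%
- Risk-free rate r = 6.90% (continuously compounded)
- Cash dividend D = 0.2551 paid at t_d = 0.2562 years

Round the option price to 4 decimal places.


PV(D) = D * exp(-r * t_d) = 0.2551 * 0.98247754 = 0.25063002
S_0' = S_0 - PV(D) = 9.0300 - 0.25063002 = 8.77936998
d1 = (ln(S_0'/K) + (r + sigma^2/2)*T) / (sigma*sqrt(T)) = -0.91148460
d2 = d1 - sigma*sqrt(T) = -1.05997703
exp(-rT) = 0.96608834
N(d1) = 0.18102005; N(d2) = 0.14457753
C = S_0' * N(d1) - K * exp(-rT) * N(d2) = 8.77936998 * 0.18102005 - 10.5200 * 0.96608834 * 0.14457753 = 0.1199

Answer: Price = 0.1199


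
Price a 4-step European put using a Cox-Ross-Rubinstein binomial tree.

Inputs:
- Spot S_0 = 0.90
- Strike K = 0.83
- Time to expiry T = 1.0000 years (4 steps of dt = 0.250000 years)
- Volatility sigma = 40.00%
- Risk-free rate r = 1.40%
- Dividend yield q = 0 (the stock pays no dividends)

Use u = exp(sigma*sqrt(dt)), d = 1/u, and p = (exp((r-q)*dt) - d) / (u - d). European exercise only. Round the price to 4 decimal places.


Answer: Price = V(0,0) = 0.1010

Derivation:
dt = T/N = 0.250000
u = exp(sigma*sqrt(dt)) = 1.221403; d = 1/u = 0.818731
p = (exp((r-q)*dt) - d) / (u - d) = 0.458873
Discount per step: exp(-r*dt) = 0.996506
Stock lattice S(k, i) with i counting down-moves:
  k=0: S(0,0) = 0.9000
  k=1: S(1,0) = 1.0993; S(1,1) = 0.7369
  k=2: S(2,0) = 1.3426; S(2,1) = 0.9000; S(2,2) = 0.6033
  k=3: S(3,0) = 1.6399; S(3,1) = 1.0993; S(3,2) = 0.7369; S(3,3) = 0.4939
  k=4: S(4,0) = 2.0030; S(4,1) = 1.3426; S(4,2) = 0.9000; S(4,3) = 0.6033; S(4,4) = 0.4044
Terminal payoffs V(N, i) = max(K - S_T, 0):
  V(4,0) = 0.000000; V(4,1) = 0.000000; V(4,2) = 0.000000; V(4,3) = 0.226712; V(4,4) = 0.425604
Backward induction: V(k, i) = exp(-r*dt) * [p * V(k+1, i) + (1-p) * V(k+1, i+1)].
  V(3,0) = exp(-r*dt) * [p*0.000000 + (1-p)*0.000000] = 0.000000
  V(3,1) = exp(-r*dt) * [p*0.000000 + (1-p)*0.000000] = 0.000000
  V(3,2) = exp(-r*dt) * [p*0.000000 + (1-p)*0.226712] = 0.122251
  V(3,3) = exp(-r*dt) * [p*0.226712 + (1-p)*0.425604] = 0.333170
  V(2,0) = exp(-r*dt) * [p*0.000000 + (1-p)*0.000000] = 0.000000
  V(2,1) = exp(-r*dt) * [p*0.000000 + (1-p)*0.122251] = 0.065922
  V(2,2) = exp(-r*dt) * [p*0.122251 + (1-p)*0.333170] = 0.235559
  V(1,0) = exp(-r*dt) * [p*0.000000 + (1-p)*0.065922] = 0.035548
  V(1,1) = exp(-r*dt) * [p*0.065922 + (1-p)*0.235559] = 0.157166
  V(0,0) = exp(-r*dt) * [p*0.035548 + (1-p)*0.157166] = 0.101005


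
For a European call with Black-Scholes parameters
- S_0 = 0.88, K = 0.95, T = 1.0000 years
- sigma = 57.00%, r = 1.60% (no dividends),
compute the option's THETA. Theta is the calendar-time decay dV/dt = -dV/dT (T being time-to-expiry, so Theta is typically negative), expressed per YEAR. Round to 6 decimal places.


Answer: Theta = -0.103671

Derivation:
d1 = 0.1787893384; d2 = -0.3912106616
phi(d1) = 0.3926167448; exp(-qT) = 1.0000000000; exp(-rT) = 0.9841273201
Theta = -S*exp(-qT)*phi(d1)*sigma/(2*sqrt(T)) - r*K*exp(-rT)*N(d2) + q*S*exp(-qT)*N(d1)
N(d1) = 0.5709484414; N(d2) = 0.3478207641; sqrt(T) = 1.0000000000
Term 1 = -0.8800 * 1.0000000000 * 0.3926167448 * 0.5700 / (2 * 1.0000000000) = -0.0984682796
Term 2 = -0.0160 * 0.9500 * 0.9841273201 * 0.3478207641 = -0.0052029587
Term 3 = 0 (no dividend yield, q = 0)
Theta = -0.0984682796 + (-0.0052029587) + (0.0000000000) = -0.103671


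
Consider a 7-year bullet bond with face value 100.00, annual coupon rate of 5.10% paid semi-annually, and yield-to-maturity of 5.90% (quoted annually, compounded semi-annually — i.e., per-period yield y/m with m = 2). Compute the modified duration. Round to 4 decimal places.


Answer: Modified duration = 5.7744

Derivation:
Coupon per period c = face * coupon_rate / m = 2.550000
Periods per year m = 2; per-period yield y/m = 0.029500
Number of cashflows N = 14
Cashflows (t years, CF_t, discount factor 1/(1+y/m)^(m*t), PV):
  t = 0.5000: CF_t = 2.550000, DF = 0.971345, PV = 2.476931
  t = 1.0000: CF_t = 2.550000, DF = 0.943512, PV = 2.405955
  t = 1.5000: CF_t = 2.550000, DF = 0.916476, PV = 2.337013
  t = 2.0000: CF_t = 2.550000, DF = 0.890214, PV = 2.270047
  t = 2.5000: CF_t = 2.550000, DF = 0.864706, PV = 2.204999
  t = 3.0000: CF_t = 2.550000, DF = 0.839928, PV = 2.141816
  t = 3.5000: CF_t = 2.550000, DF = 0.815860, PV = 2.080443
  t = 4.0000: CF_t = 2.550000, DF = 0.792482, PV = 2.020828
  t = 4.5000: CF_t = 2.550000, DF = 0.769773, PV = 1.962922
  t = 5.0000: CF_t = 2.550000, DF = 0.747716, PV = 1.906675
  t = 5.5000: CF_t = 2.550000, DF = 0.726290, PV = 1.852040
  t = 6.0000: CF_t = 2.550000, DF = 0.705479, PV = 1.798970
  t = 6.5000: CF_t = 2.550000, DF = 0.685263, PV = 1.747421
  t = 7.0000: CF_t = 102.550000, DF = 0.665627, PV = 68.260073
Price P = sum_t PV_t = 95.466132
First compute Macaulay numerator sum_t t * PV_t:
  t * PV_t at t = 0.5000: 1.238465
  t * PV_t at t = 1.0000: 2.405955
  t * PV_t at t = 1.5000: 3.505519
  t * PV_t at t = 2.0000: 4.540093
  t * PV_t at t = 2.5000: 5.512498
  t * PV_t at t = 3.0000: 6.425447
  t * PV_t at t = 3.5000: 7.281549
  t * PV_t at t = 4.0000: 8.083312
  t * PV_t at t = 4.5000: 8.833149
  t * PV_t at t = 5.0000: 9.533375
  t * PV_t at t = 5.5000: 10.186219
  t * PV_t at t = 6.0000: 10.793821
  t * PV_t at t = 6.5000: 11.358238
  t * PV_t at t = 7.0000: 477.820514
Macaulay duration D = 567.518155 / 95.466132 = 5.944707
Modified duration = D / (1 + y/m) = 5.944707 / (1 + 0.029500) = 5.774363


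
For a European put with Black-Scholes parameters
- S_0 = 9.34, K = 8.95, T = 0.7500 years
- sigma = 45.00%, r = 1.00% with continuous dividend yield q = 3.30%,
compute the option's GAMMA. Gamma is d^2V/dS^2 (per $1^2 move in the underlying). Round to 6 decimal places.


Answer: Gamma = 0.103368

Derivation:
d1 = 0.2600391256; d2 = -0.1296723061
phi(d1) = 0.3856794455; exp(-qT) = 0.9755537700; exp(-rT) = 0.9925280548
Gamma = exp(-qT) * phi(d1) / (S * sigma * sqrt(T)) = 0.9755537700 * 0.3856794455 / (9.3400 * 0.4500 * 0.8660254038) = 0.103368


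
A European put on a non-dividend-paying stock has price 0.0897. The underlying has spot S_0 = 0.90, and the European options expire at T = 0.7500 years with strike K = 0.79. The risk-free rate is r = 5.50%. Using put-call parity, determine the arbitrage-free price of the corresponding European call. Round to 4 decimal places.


Put-call parity: C - P = S_0 * exp(-qT) - K * exp(-rT).
S_0 * exp(-qT) = 0.9000 * 1.00000000 = 0.90000000
K * exp(-rT) = 0.7900 * 0.95958920 = 0.75807547
C = P + S*exp(-qT) - K*exp(-rT)
C = 0.0897 + 0.90000000 - 0.75807547 = 0.2316

Answer: Call price = 0.2316


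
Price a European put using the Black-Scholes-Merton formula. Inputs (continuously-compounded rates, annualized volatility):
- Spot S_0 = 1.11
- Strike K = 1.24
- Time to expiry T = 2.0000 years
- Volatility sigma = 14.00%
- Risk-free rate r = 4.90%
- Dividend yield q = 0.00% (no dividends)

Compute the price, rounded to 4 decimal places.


Answer: Price = 0.0954

Derivation:
d1 = (ln(S/K) + (r - q + 0.5*sigma^2) * T) / (sigma * sqrt(T)) = 0.03459083
d2 = d1 - sigma * sqrt(T) = -0.16339906
exp(-rT) = 0.90664890; exp(-qT) = 1.00000000
P = K * exp(-rT) * N(-d2) - S_0 * exp(-qT) * N(-d1)
N(-d1) = 0.48620301; N(-d2) = 0.56489788
P = 1.2400 * 0.90664890 * 0.56489788 - 1.1100 * 1.00000000 * 0.48620301 = 0.0954


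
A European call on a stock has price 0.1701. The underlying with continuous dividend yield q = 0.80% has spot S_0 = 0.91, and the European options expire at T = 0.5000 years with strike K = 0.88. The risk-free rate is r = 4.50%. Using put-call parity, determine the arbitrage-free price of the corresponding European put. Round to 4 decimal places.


Answer: Put price = 0.1242

Derivation:
Put-call parity: C - P = S_0 * exp(-qT) - K * exp(-rT).
S_0 * exp(-qT) = 0.9100 * 0.99600799 = 0.90636727
K * exp(-rT) = 0.8800 * 0.97775124 = 0.86042109
P = C - S*exp(-qT) + K*exp(-rT)
P = 0.1701 - 0.90636727 + 0.86042109 = 0.1242


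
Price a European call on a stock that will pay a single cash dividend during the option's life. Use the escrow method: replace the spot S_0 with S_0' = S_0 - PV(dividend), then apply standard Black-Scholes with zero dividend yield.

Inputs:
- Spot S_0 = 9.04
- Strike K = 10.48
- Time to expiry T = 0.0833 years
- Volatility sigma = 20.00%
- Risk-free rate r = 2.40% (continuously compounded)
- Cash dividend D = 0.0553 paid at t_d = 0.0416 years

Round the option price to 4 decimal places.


PV(D) = D * exp(-r * t_d) = 0.0553 * 0.99900210 = 0.05524482
S_0' = S_0 - PV(D) = 9.0400 - 0.05524482 = 8.98475518
d1 = (ln(S_0'/K) + (r + sigma^2/2)*T) / (sigma*sqrt(T)) = -2.60334632
d2 = d1 - sigma*sqrt(T) = -2.66106980
exp(-rT) = 0.99800280
N(d1) = 0.00461593; N(d2) = 0.00389464
C = S_0' * N(d1) - K * exp(-rT) * N(d2) = 8.98475518 * 0.00461593 - 10.4800 * 0.99800280 * 0.00389464 = 0.0007

Answer: Price = 0.0007


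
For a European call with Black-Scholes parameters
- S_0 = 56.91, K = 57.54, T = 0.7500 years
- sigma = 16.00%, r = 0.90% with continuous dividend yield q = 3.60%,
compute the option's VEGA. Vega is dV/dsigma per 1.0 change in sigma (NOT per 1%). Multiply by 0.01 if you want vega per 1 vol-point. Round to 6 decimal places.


d1 = -0.1563124290; d2 = -0.2948764936
phi(d1) = 0.3940981374; exp(-qT) = 0.9733612415; exp(-rT) = 0.9932727301
Vega = S * exp(-qT) * phi(d1) * sqrt(T) = 56.9100 * 0.9733612415 * 0.3940981374 * 0.8660254038 = 18.905913

Answer: Vega = 18.905913


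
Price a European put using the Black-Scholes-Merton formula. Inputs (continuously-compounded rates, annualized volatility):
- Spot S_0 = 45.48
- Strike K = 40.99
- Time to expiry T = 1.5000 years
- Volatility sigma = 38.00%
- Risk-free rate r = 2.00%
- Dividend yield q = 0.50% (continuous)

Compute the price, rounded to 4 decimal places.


d1 = (ln(S/K) + (r - q + 0.5*sigma^2) * T) / (sigma * sqrt(T)) = 0.50438976
d2 = d1 - sigma * sqrt(T) = 0.03898671
exp(-rT) = 0.97044553; exp(-qT) = 0.99252805
P = K * exp(-rT) * N(-d2) - S_0 * exp(-qT) * N(-d1)
N(-d1) = 0.30699376; N(-d2) = 0.48445049
P = 40.9900 * 0.97044553 * 0.48445049 - 45.4800 * 0.99252805 * 0.30699376 = 5.4130

Answer: Price = 5.4130


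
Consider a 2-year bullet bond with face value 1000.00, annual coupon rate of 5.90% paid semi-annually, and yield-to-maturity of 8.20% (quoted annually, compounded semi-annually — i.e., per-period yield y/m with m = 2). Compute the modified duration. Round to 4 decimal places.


Coupon per period c = face * coupon_rate / m = 29.500000
Periods per year m = 2; per-period yield y/m = 0.041000
Number of cashflows N = 4
Cashflows (t years, CF_t, discount factor 1/(1+y/m)^(m*t), PV):
  t = 0.5000: CF_t = 29.500000, DF = 0.960615, PV = 28.338136
  t = 1.0000: CF_t = 29.500000, DF = 0.922781, PV = 27.222033
  t = 1.5000: CF_t = 29.500000, DF = 0.886437, PV = 26.149888
  t = 2.0000: CF_t = 1029.500000, DF = 0.851524, PV = 876.644340
Price P = sum_t PV_t = 958.354397
First compute Macaulay numerator sum_t t * PV_t:
  t * PV_t at t = 0.5000: 14.169068
  t * PV_t at t = 1.0000: 27.222033
  t * PV_t at t = 1.5000: 39.224831
  t * PV_t at t = 2.0000: 1753.288679
Macaulay duration D = 1833.904612 / 958.354397 = 1.913598
Modified duration = D / (1 + y/m) = 1.913598 / (1 + 0.041000) = 1.838230

Answer: Modified duration = 1.8382
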